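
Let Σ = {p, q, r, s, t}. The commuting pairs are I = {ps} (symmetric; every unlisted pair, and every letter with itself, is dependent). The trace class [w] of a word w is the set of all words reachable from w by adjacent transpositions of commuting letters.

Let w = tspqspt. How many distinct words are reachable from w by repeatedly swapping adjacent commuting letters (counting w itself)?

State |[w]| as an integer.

4

drop 0:t onto floor
drop 1:s onto {0:t}
drop 2:p onto {0:t}
drop 3:q onto {1:s, 2:p}
drop 4:s onto {3:q}
drop 5:p onto {3:q}
drop 6:t onto {4:s, 5:p}
ground layer = {0:t}
drop-orders for the pieces not yet dropped (sum over which currently-grounded one goes next):
  1 to go: {6} 1
  2 to go: {4,6} 1  {5,6} 1
  3 to go: {4,5,6} 2
  4 to go: {3,4,5,6} 2
  5 to go: {1,3,4,5,6} 2  {2,3,4,5,6} 2
  if 0:t drops first: 4 orders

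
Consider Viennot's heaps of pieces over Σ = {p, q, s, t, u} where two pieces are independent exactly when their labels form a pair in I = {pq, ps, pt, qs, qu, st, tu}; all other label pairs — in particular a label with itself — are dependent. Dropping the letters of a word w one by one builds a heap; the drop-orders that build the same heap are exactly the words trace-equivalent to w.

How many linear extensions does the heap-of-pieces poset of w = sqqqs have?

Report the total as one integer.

10

#0=s has no predecessor
#1=q has no predecessor
#2=q depends on [1:q]
#3=q depends on [2:q]
#4=s depends on [0:s]
sources: [0:s, 1:q]
N(rest) = Σ N(rest − s) over sources s of rest; N(one piece) = 1:
  size 1 → [3]=1  [4]=1
  size 2 → [0,4]=1  [2,3]=1  [3,4]=2
  size 3 → [0,3,4]=3  [1,2,3]=1  [2,3,4]=3
  first=0(s) contributes 4
  first=1(q) contributes 6
|[w]| = 10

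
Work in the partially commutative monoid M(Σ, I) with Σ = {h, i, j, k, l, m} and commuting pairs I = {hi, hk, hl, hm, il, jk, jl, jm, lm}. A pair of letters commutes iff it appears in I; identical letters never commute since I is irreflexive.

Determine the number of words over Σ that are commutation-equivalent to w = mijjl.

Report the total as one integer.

5

0(m) covers ∅
1(i) covers 0:m
2(j) covers 1:i
3(j) covers 2:j
4(l) covers ∅
floor of heap: 0:m, 4:l
completions by unplaced set U, small U first (add the entries for U minus each lowest piece of U):
  |U|=1: {3}:1  {4}:1
  |U|=2: {2,3}:1  {3,4}:2
  |U|=3: {1,2,3}:1  {2,3,4}:3
  start at 0(m): 4
  start at 4(l): 1
sum over floor = 5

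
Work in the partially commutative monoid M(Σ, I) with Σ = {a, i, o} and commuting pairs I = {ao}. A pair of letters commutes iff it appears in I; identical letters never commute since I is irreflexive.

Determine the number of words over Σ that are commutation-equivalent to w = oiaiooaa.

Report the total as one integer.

6

piece 0:o — minimal
piece 1:i rests on {0:o}
piece 2:a rests on {1:i}
piece 3:i rests on {2:a}
piece 4:o rests on {3:i}
piece 5:o rests on {4:o}
piece 6:a rests on {3:i}
piece 7:a rests on {6:a}
minimal pieces: {0:o}
ways to finish when only these pieces remain (= sum over removing one remaining piece with nothing left below it):
  1 left: {5}→1  {7}→1
  2 left: {4,5}→1  {5,7}→2  {6,7}→1
  3 left: {4,5,7}→3  {5,6,7}→3
  4 left: {4,5,6,7}→6
  5 left: {3,4,5,6,7}→6
  6 left: {2,3,4,5,6,7}→6
  placing 0:o first → 6 extensions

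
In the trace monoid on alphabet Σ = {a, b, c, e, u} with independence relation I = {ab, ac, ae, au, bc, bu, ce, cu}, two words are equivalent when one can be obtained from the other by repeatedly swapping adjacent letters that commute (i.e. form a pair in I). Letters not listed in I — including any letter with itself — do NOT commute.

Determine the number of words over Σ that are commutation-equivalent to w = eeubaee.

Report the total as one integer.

0(e) covers ∅
1(e) covers 0:e
2(u) covers 1:e
3(b) covers 1:e
4(a) covers ∅
5(e) covers 2:u, 3:b
6(e) covers 5:e
floor of heap: 0:e, 4:a
completions by unplaced set U, small U first (add the entries for U minus each lowest piece of U):
  |U|=1: {4}:1  {6}:1
  |U|=2: {4,6}:2  {5,6}:1
  |U|=3: {2,5,6}:1  {3,5,6}:1  {4,5,6}:3
  |U|=4: {2,3,5,6}:2  {2,4,5,6}:4  {3,4,5,6}:4
  |U|=5: {1,2,3,5,6}:2  {2,3,4,5,6}:10
  start at 0(e): 12
  start at 4(a): 2
sum over floor = 14

14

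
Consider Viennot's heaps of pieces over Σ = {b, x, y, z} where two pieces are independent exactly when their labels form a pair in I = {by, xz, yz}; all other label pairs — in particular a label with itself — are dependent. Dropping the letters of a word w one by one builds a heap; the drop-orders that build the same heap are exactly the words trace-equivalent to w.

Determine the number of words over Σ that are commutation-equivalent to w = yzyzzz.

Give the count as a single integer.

piece 0:y — minimal
piece 1:z — minimal
piece 2:y rests on {0:y}
piece 3:z rests on {1:z}
piece 4:z rests on {3:z}
piece 5:z rests on {4:z}
minimal pieces: {0:y, 1:z}
ways to finish when only these pieces remain (= sum over removing one remaining piece with nothing left below it):
  1 left: {2}→1  {5}→1
  2 left: {0,2}→1  {2,5}→2  {4,5}→1
  3 left: {0,2,5}→3  {2,4,5}→3  {3,4,5}→1
  4 left: {0,2,4,5}→6  {1,3,4,5}→1  {2,3,4,5}→4
  placing 0:y first → 5 extensions
  placing 1:z first → 10 extensions
total linear extensions = 15

15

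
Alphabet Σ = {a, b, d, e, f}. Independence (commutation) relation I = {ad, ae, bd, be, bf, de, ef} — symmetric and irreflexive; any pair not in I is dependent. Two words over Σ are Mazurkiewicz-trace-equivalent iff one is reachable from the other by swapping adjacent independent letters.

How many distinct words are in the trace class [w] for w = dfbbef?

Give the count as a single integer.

#0=d has no predecessor
#1=f depends on [0:d]
#2=b has no predecessor
#3=b depends on [2:b]
#4=e has no predecessor
#5=f depends on [1:f]
sources: [0:d, 2:b, 4:e]
N(rest) = Σ N(rest − s) over sources s of rest; N(one piece) = 1:
  size 1 → [3]=1  [4]=1  [5]=1
  size 2 → [1,5]=1  [2,3]=1  [3,4]=2  [3,5]=2  [4,5]=2
  size 3 → [0,1,5]=1  [1,3,5]=3  [1,4,5]=3  [2,3,4]=3  [2,3,5]=3  [3,4,5]=6
  size 4 → [0,1,3,5]=4  [0,1,4,5]=4  [1,2,3,5]=6  [1,3,4,5]=12  [2,3,4,5]=12
  first=0(d) contributes 30
  first=2(b) contributes 20
  first=4(e) contributes 10
|[w]| = 60

60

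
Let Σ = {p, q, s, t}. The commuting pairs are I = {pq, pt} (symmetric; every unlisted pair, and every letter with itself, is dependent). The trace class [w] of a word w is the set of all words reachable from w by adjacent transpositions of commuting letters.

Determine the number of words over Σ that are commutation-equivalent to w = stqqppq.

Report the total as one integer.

15

piece 0:s — minimal
piece 1:t rests on {0:s}
piece 2:q rests on {1:t}
piece 3:q rests on {2:q}
piece 4:p rests on {0:s}
piece 5:p rests on {4:p}
piece 6:q rests on {3:q}
minimal pieces: {0:s}
ways to finish when only these pieces remain (= sum over removing one remaining piece with nothing left below it):
  1 left: {5}→1  {6}→1
  2 left: {3,6}→1  {4,5}→1  {5,6}→2
  3 left: {2,3,6}→1  {3,5,6}→3  {4,5,6}→3
  4 left: {1,2,3,6}→1  {2,3,5,6}→4  {3,4,5,6}→6
  5 left: {1,2,3,5,6}→5  {2,3,4,5,6}→10
  placing 0:s first → 15 extensions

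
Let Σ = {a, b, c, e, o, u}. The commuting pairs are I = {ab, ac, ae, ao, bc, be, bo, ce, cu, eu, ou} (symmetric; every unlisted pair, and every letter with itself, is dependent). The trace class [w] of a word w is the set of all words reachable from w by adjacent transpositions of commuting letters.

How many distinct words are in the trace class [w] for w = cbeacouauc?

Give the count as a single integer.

#0=c has no predecessor
#1=b has no predecessor
#2=e has no predecessor
#3=a has no predecessor
#4=c depends on [0:c]
#5=o depends on [2:e, 4:c]
#6=u depends on [1:b, 3:a]
#7=a depends on [6:u]
#8=u depends on [7:a]
#9=c depends on [5:o]
sources: [0:c, 1:b, 2:e, 3:a]
N(rest) = Σ N(rest − s) over sources s of rest; N(one piece) = 1:
  size 1 → [8]=1  [9]=1
  size 2 → [5,9]=1  [7,8]=1  [8,9]=2
  size 3 → [2,5,9]=1  [4,5,9]=1  [5,8,9]=3  [6,7,8]=1  [7,8,9]=3
  size 4 → [0,4,5,9]=1  [1,6,7,8]=1  [2,4,5,9]=2  [2,5,8,9]=4  [3,6,7,8]=1  [4,5,8,9]=4  [5,7,8,9]=6  [6,7,8,9]=4
  size 5 → [0,2,4,5,9]=3  [0,4,5,8,9]=5  [1,3,6,7,8]=2  [1,6,7,8,9]=5  [2,4,5,8,9]=10  [2,5,7,8,9]=10  [3,6,7,8,9]=5  [4,5,7,8,9]=10  [5,6,7,8,9]=10
  size 6 → [0,2,4,5,8,9]=18  [0,4,5,7,8,9]=15  [1,3,6,7,8,9]=12  [1,5,6,7,8,9]=15  [2,4,5,7,8,9]=30  [2,5,6,7,8,9]=20  [3,5,6,7,8,9]=15  [4,5,6,7,8,9]=20
  size 7 → [0,2,4,5,7,8,9]=63  [0,4,5,6,7,8,9]=35  [1,2,5,6,7,8,9]=35  [1,3,5,6,7,8,9]=42  [1,4,5,6,7,8,9]=35  [2,3,5,6,7,8,9]=35  [2,4,5,6,7,8,9]=70  [3,4,5,6,7,8,9]=35
  size 8 → [0,1,4,5,6,7,8,9]=70  [0,2,4,5,6,7,8,9]=168  [0,3,4,5,6,7,8,9]=70  [1,2,3,5,6,7,8,9]=112  [1,2,4,5,6,7,8,9]=140  [1,3,4,5,6,7,8,9]=112  [2,3,4,5,6,7,8,9]=140
  first=0(c) contributes 504
  first=1(b) contributes 378
  first=2(e) contributes 252
  first=3(a) contributes 378
|[w]| = 1512

1512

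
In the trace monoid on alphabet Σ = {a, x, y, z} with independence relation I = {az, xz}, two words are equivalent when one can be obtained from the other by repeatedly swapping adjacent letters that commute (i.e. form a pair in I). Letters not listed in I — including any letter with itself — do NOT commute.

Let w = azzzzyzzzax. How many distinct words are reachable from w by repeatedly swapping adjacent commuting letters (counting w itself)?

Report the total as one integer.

50

#0=a has no predecessor
#1=z has no predecessor
#2=z depends on [1:z]
#3=z depends on [2:z]
#4=z depends on [3:z]
#5=y depends on [0:a, 4:z]
#6=z depends on [5:y]
#7=z depends on [6:z]
#8=z depends on [7:z]
#9=a depends on [5:y]
#10=x depends on [9:a]
sources: [0:a, 1:z]
N(rest) = Σ N(rest − s) over sources s of rest; N(one piece) = 1:
  size 1 → [8]=1  [10]=1
  size 2 → [7,8]=1  [8,10]=2  [9,10]=1
  size 3 → [6,7,8]=1  [7,8,10]=3  [8,9,10]=3
  size 4 → [6,7,8,10]=4  [7,8,9,10]=6
  size 5 → [6,7,8,9,10]=10
  size 6 → [5,6,7,8,9,10]=10
  size 7 → [0,5,6,7,8,9,10]=10  [4,5,6,7,8,9,10]=10
  size 8 → [0,4,5,6,7,8,9,10]=20  [3,4,5,6,7,8,9,10]=10
  size 9 → [0,3,4,5,6,7,8,9,10]=30  [2,3,4,5,6,7,8,9,10]=10
  first=0(a) contributes 10
  first=1(z) contributes 40
|[w]| = 50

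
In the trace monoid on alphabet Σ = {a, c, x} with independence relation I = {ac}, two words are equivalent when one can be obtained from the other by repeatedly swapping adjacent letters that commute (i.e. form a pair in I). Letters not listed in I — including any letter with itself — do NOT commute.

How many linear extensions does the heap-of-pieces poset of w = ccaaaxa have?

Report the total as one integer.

drop 0:c onto floor
drop 1:c onto {0:c}
drop 2:a onto floor
drop 3:a onto {2:a}
drop 4:a onto {3:a}
drop 5:x onto {1:c, 4:a}
drop 6:a onto {5:x}
ground layer = {0:c, 2:a}
drop-orders for the pieces not yet dropped (sum over which currently-grounded one goes next):
  1 to go: {6} 1
  2 to go: {5,6} 1
  3 to go: {1,5,6} 1  {4,5,6} 1
  4 to go: {0,1,5,6} 1  {1,4,5,6} 2  {3,4,5,6} 1
  5 to go: {0,1,4,5,6} 3  {1,3,4,5,6} 3  {2,3,4,5,6} 1
  if 0:c drops first: 4 orders
  if 2:a drops first: 6 orders
heap linearizations: 10

10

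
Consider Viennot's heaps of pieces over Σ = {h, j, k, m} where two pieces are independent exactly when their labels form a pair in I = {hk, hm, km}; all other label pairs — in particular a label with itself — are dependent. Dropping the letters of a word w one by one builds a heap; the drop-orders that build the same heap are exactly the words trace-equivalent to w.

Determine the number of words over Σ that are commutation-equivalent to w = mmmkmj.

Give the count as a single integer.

5

#0=m has no predecessor
#1=m depends on [0:m]
#2=m depends on [1:m]
#3=k has no predecessor
#4=m depends on [2:m]
#5=j depends on [3:k, 4:m]
sources: [0:m, 3:k]
N(rest) = Σ N(rest − s) over sources s of rest; N(one piece) = 1:
  size 1 → [5]=1
  size 2 → [3,5]=1  [4,5]=1
  size 3 → [2,4,5]=1  [3,4,5]=2
  size 4 → [1,2,4,5]=1  [2,3,4,5]=3
  first=0(m) contributes 4
  first=3(k) contributes 1
|[w]| = 5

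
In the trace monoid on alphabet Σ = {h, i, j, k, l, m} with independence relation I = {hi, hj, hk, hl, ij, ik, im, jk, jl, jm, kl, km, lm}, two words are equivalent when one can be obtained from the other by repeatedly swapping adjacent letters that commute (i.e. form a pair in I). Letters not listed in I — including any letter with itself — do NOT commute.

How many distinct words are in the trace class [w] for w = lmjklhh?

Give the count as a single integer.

420

#0=l has no predecessor
#1=m has no predecessor
#2=j has no predecessor
#3=k has no predecessor
#4=l depends on [0:l]
#5=h depends on [1:m]
#6=h depends on [5:h]
sources: [0:l, 1:m, 2:j, 3:k]
N(rest) = Σ N(rest − s) over sources s of rest; N(one piece) = 1:
  size 1 → [2]=1  [3]=1  [4]=1  [6]=1
  size 2 → [0,4]=1  [2,3]=2  [2,4]=2  [2,6]=2  [3,4]=2  [3,6]=2  [4,6]=2  [5,6]=1
  size 3 → [0,2,4]=3  [0,3,4]=3  [0,4,6]=3  [1,5,6]=1  [2,3,4]=6  [2,3,6]=6  [2,4,6]=6  [2,5,6]=3  [3,4,6]=6  [3,5,6]=3  [4,5,6]=3
  size 4 → [0,2,3,4]=12  [0,2,4,6]=12  [0,3,4,6]=12  [0,4,5,6]=6  [1,2,5,6]=4  [1,3,5,6]=4  [1,4,5,6]=4  [2,3,4,6]=24  [2,3,5,6]=12  [2,4,5,6]=12  [3,4,5,6]=12
  size 5 → [0,1,4,5,6]=10  [0,2,3,4,6]=60  [0,2,4,5,6]=30  [0,3,4,5,6]=30  [1,2,3,5,6]=20  [1,2,4,5,6]=20  [1,3,4,5,6]=20  [2,3,4,5,6]=60
  first=0(l) contributes 120
  first=1(m) contributes 180
  first=2(j) contributes 60
  first=3(k) contributes 60
|[w]| = 420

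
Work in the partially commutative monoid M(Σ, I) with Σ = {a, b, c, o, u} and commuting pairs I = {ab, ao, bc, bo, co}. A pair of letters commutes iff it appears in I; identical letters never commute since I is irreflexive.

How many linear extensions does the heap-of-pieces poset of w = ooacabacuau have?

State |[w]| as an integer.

piece 0:o — minimal
piece 1:o rests on {0:o}
piece 2:a — minimal
piece 3:c rests on {2:a}
piece 4:a rests on {3:c}
piece 5:b — minimal
piece 6:a rests on {4:a}
piece 7:c rests on {6:a}
piece 8:u rests on {1:o, 5:b, 7:c}
piece 9:a rests on {8:u}
piece 10:u rests on {9:a}
minimal pieces: {0:o, 2:a, 5:b}
ways to finish when only these pieces remain (= sum over removing one remaining piece with nothing left below it):
  1 left: {10}→1
  2 left: {9,10}→1
  3 left: {8,9,10}→1
  4 left: {1,8,9,10}→1  {5,8,9,10}→1  {7,8,9,10}→1
  5 left: {0,1,8,9,10}→1  {1,5,8,9,10}→2  {1,7,8,9,10}→2  {5,7,8,9,10}→2  {6,7,8,9,10}→1
  6 left: {0,1,5,8,9,10}→3  {0,1,7,8,9,10}→3  {1,5,7,8,9,10}→6  {1,6,7,8,9,10}→3  {4,6,7,8,9,10}→1  {5,6,7,8,9,10}→3
  7 left: {0,1,5,7,8,9,10}→12  {0,1,6,7,8,9,10}→6  {1,4,6,7,8,9,10}→4  {1,5,6,7,8,9,10}→12  {3,4,6,7,8,9,10}→1  {4,5,6,7,8,9,10}→4
  8 left: {0,1,4,6,7,8,9,10}→10  {0,1,5,6,7,8,9,10}→30  {1,3,4,6,7,8,9,10}→5  {1,4,5,6,7,8,9,10}→20  {2,3,4,6,7,8,9,10}→1  {3,4,5,6,7,8,9,10}→5
  9 left: {0,1,3,4,6,7,8,9,10}→15  {0,1,4,5,6,7,8,9,10}→60  {1,2,3,4,6,7,8,9,10}→6  {1,3,4,5,6,7,8,9,10}→30  {2,3,4,5,6,7,8,9,10}→6
  placing 0:o first → 42 extensions
  placing 2:a first → 105 extensions
  placing 5:b first → 21 extensions
total linear extensions = 168

168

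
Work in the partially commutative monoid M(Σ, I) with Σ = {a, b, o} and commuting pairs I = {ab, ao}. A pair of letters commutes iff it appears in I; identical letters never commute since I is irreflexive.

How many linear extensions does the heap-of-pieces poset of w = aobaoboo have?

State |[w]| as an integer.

#0=a has no predecessor
#1=o has no predecessor
#2=b depends on [1:o]
#3=a depends on [0:a]
#4=o depends on [2:b]
#5=b depends on [4:o]
#6=o depends on [5:b]
#7=o depends on [6:o]
sources: [0:a, 1:o]
N(rest) = Σ N(rest − s) over sources s of rest; N(one piece) = 1:
  size 1 → [3]=1  [7]=1
  size 2 → [0,3]=1  [3,7]=2  [6,7]=1
  size 3 → [0,3,7]=3  [3,6,7]=3  [5,6,7]=1
  size 4 → [0,3,6,7]=6  [3,5,6,7]=4  [4,5,6,7]=1
  size 5 → [0,3,5,6,7]=10  [2,4,5,6,7]=1  [3,4,5,6,7]=5
  size 6 → [0,3,4,5,6,7]=15  [1,2,4,5,6,7]=1  [2,3,4,5,6,7]=6
  first=0(a) contributes 7
  first=1(o) contributes 21
|[w]| = 28

28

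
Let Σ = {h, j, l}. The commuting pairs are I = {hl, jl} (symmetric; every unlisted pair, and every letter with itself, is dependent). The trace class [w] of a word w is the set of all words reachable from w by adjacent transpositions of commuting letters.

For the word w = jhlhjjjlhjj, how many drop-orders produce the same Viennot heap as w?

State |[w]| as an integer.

0(j) covers ∅
1(h) covers 0:j
2(l) covers ∅
3(h) covers 1:h
4(j) covers 3:h
5(j) covers 4:j
6(j) covers 5:j
7(l) covers 2:l
8(h) covers 6:j
9(j) covers 8:h
10(j) covers 9:j
floor of heap: 0:j, 2:l
completions by unplaced set U, small U first (add the entries for U minus each lowest piece of U):
  |U|=1: {7}:1  {10}:1
  |U|=2: {2,7}:1  {7,10}:2  {9,10}:1
  |U|=3: {2,7,10}:3  {7,9,10}:3  {8,9,10}:1
  |U|=4: {2,7,9,10}:6  {6,8,9,10}:1  {7,8,9,10}:4
  |U|=5: {2,7,8,9,10}:10  {5,6,8,9,10}:1  {6,7,8,9,10}:5
  |U|=6: {2,6,7,8,9,10}:15  {4,5,6,8,9,10}:1  {5,6,7,8,9,10}:6
  |U|=7: {2,5,6,7,8,9,10}:21  {3,4,5,6,8,9,10}:1  {4,5,6,7,8,9,10}:7
  |U|=8: {1,3,4,5,6,8,9,10}:1  {2,4,5,6,7,8,9,10}:28  {3,4,5,6,7,8,9,10}:8
  |U|=9: {0,1,3,4,5,6,8,9,10}:1  {1,3,4,5,6,7,8,9,10}:9  {2,3,4,5,6,7,8,9,10}:36
  start at 0(j): 45
  start at 2(l): 10
sum over floor = 55

55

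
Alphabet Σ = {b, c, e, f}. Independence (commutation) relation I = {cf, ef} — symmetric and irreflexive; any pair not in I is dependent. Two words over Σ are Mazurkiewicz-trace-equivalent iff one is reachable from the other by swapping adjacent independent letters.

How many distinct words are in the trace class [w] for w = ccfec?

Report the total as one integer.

5

#0=c has no predecessor
#1=c depends on [0:c]
#2=f has no predecessor
#3=e depends on [1:c]
#4=c depends on [3:e]
sources: [0:c, 2:f]
N(rest) = Σ N(rest − s) over sources s of rest; N(one piece) = 1:
  size 1 → [2]=1  [4]=1
  size 2 → [2,4]=2  [3,4]=1
  size 3 → [1,3,4]=1  [2,3,4]=3
  first=0(c) contributes 4
  first=2(f) contributes 1
|[w]| = 5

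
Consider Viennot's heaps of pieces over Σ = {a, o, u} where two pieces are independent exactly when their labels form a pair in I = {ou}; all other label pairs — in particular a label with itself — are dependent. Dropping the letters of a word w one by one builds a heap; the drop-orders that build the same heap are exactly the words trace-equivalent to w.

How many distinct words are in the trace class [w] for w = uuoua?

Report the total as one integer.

piece 0:u — minimal
piece 1:u rests on {0:u}
piece 2:o — minimal
piece 3:u rests on {1:u}
piece 4:a rests on {2:o, 3:u}
minimal pieces: {0:u, 2:o}
ways to finish when only these pieces remain (= sum over removing one remaining piece with nothing left below it):
  1 left: {4}→1
  2 left: {2,4}→1  {3,4}→1
  3 left: {1,3,4}→1  {2,3,4}→2
  placing 0:u first → 3 extensions
  placing 2:o first → 1 extensions
total linear extensions = 4

4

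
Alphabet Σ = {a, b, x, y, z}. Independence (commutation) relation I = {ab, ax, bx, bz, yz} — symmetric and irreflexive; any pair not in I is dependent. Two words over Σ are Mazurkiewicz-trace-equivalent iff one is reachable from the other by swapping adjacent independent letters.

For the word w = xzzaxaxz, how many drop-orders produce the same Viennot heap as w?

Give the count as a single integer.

piece 0:x — minimal
piece 1:z rests on {0:x}
piece 2:z rests on {1:z}
piece 3:a rests on {2:z}
piece 4:x rests on {2:z}
piece 5:a rests on {3:a}
piece 6:x rests on {4:x}
piece 7:z rests on {5:a, 6:x}
minimal pieces: {0:x}
ways to finish when only these pieces remain (= sum over removing one remaining piece with nothing left below it):
  1 left: {7}→1
  2 left: {5,7}→1  {6,7}→1
  3 left: {3,5,7}→1  {4,6,7}→1  {5,6,7}→2
  4 left: {3,5,6,7}→3  {4,5,6,7}→3
  5 left: {3,4,5,6,7}→6
  6 left: {2,3,4,5,6,7}→6
  placing 0:x first → 6 extensions

6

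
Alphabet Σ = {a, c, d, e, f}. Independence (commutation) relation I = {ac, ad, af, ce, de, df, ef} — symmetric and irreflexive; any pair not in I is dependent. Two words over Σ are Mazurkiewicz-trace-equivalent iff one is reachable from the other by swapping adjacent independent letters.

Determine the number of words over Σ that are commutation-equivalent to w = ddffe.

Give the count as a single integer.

#0=d has no predecessor
#1=d depends on [0:d]
#2=f has no predecessor
#3=f depends on [2:f]
#4=e has no predecessor
sources: [0:d, 2:f, 4:e]
N(rest) = Σ N(rest − s) over sources s of rest; N(one piece) = 1:
  size 1 → [1]=1  [3]=1  [4]=1
  size 2 → [0,1]=1  [1,3]=2  [1,4]=2  [2,3]=1  [3,4]=2
  size 3 → [0,1,3]=3  [0,1,4]=3  [1,2,3]=3  [1,3,4]=6  [2,3,4]=3
  first=0(d) contributes 12
  first=2(f) contributes 12
  first=4(e) contributes 6
|[w]| = 30

30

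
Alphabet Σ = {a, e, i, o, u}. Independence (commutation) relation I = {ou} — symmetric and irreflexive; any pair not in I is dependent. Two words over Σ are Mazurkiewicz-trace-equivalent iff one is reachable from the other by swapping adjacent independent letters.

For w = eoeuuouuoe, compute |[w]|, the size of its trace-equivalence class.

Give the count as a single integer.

15

0(e) covers ∅
1(o) covers 0:e
2(e) covers 1:o
3(u) covers 2:e
4(u) covers 3:u
5(o) covers 2:e
6(u) covers 4:u
7(u) covers 6:u
8(o) covers 5:o
9(e) covers 7:u, 8:o
floor of heap: 0:e
completions by unplaced set U, small U first (add the entries for U minus each lowest piece of U):
  |U|=1: {9}:1
  |U|=2: {7,9}:1  {8,9}:1
  |U|=3: {5,8,9}:1  {6,7,9}:1  {7,8,9}:2
  |U|=4: {4,6,7,9}:1  {5,7,8,9}:3  {6,7,8,9}:3
  |U|=5: {3,4,6,7,9}:1  {4,6,7,8,9}:4  {5,6,7,8,9}:6
  |U|=6: {3,4,6,7,8,9}:5  {4,5,6,7,8,9}:10
  |U|=7: {3,4,5,6,7,8,9}:15
  |U|=8: {2,3,4,5,6,7,8,9}:15
  start at 0(e): 15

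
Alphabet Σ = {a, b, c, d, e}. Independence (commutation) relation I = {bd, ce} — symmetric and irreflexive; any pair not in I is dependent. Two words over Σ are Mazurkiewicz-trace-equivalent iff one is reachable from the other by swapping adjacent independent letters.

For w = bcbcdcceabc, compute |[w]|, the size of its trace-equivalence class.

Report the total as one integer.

#0=b has no predecessor
#1=c depends on [0:b]
#2=b depends on [1:c]
#3=c depends on [2:b]
#4=d depends on [3:c]
#5=c depends on [4:d]
#6=c depends on [5:c]
#7=e depends on [4:d]
#8=a depends on [6:c, 7:e]
#9=b depends on [8:a]
#10=c depends on [9:b]
sources: [0:b]
N(rest) = Σ N(rest − s) over sources s of rest; N(one piece) = 1:
  size 1 → [10]=1
  size 2 → [9,10]=1
  size 3 → [8,9,10]=1
  size 4 → [6,8,9,10]=1  [7,8,9,10]=1
  size 5 → [5,6,8,9,10]=1  [6,7,8,9,10]=2
  size 6 → [5,6,7,8,9,10]=3
  size 7 → [4,5,6,7,8,9,10]=3
  size 8 → [3,4,5,6,7,8,9,10]=3
  size 9 → [2,3,4,5,6,7,8,9,10]=3
  first=0(b) contributes 3

3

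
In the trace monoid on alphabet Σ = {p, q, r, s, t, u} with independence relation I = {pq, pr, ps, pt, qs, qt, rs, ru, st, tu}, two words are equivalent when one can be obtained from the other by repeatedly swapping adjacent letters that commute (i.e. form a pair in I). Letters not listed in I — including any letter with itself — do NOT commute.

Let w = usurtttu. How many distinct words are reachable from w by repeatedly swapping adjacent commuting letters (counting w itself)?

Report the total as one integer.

piece 0:u — minimal
piece 1:s rests on {0:u}
piece 2:u rests on {1:s}
piece 3:r — minimal
piece 4:t rests on {3:r}
piece 5:t rests on {4:t}
piece 6:t rests on {5:t}
piece 7:u rests on {2:u}
minimal pieces: {0:u, 3:r}
ways to finish when only these pieces remain (= sum over removing one remaining piece with nothing left below it):
  1 left: {6}→1  {7}→1
  2 left: {2,7}→1  {5,6}→1  {6,7}→2
  3 left: {1,2,7}→1  {2,6,7}→3  {4,5,6}→1  {5,6,7}→3
  4 left: {0,1,2,7}→1  {1,2,6,7}→4  {2,5,6,7}→6  {3,4,5,6}→1  {4,5,6,7}→4
  5 left: {0,1,2,6,7}→5  {1,2,5,6,7}→10  {2,4,5,6,7}→10  {3,4,5,6,7}→5
  6 left: {0,1,2,5,6,7}→15  {1,2,4,5,6,7}→20  {2,3,4,5,6,7}→15
  placing 0:u first → 35 extensions
  placing 3:r first → 35 extensions
total linear extensions = 70

70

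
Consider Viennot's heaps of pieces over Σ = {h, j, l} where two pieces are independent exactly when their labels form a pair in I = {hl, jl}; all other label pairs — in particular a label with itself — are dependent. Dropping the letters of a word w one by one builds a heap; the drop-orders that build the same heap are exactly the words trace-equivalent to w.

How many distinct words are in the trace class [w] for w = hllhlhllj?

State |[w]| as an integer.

drop 0:h onto floor
drop 1:l onto floor
drop 2:l onto {1:l}
drop 3:h onto {0:h}
drop 4:l onto {2:l}
drop 5:h onto {3:h}
drop 6:l onto {4:l}
drop 7:l onto {6:l}
drop 8:j onto {5:h}
ground layer = {0:h, 1:l}
drop-orders for the pieces not yet dropped (sum over which currently-grounded one goes next):
  1 to go: {7} 1  {8} 1
  2 to go: {5,8} 1  {6,7} 1  {7,8} 2
  3 to go: {3,5,8} 1  {4,6,7} 1  {5,7,8} 3  {6,7,8} 3
  4 to go: {0,3,5,8} 1  {2,4,6,7} 1  {3,5,7,8} 4  {4,6,7,8} 4  {5,6,7,8} 6
  5 to go: {0,3,5,7,8} 5  {1,2,4,6,7} 1  {2,4,6,7,8} 5  {3,5,6,7,8} 10  {4,5,6,7,8} 10
  6 to go: {0,3,5,6,7,8} 15  {1,2,4,6,7,8} 6  {2,4,5,6,7,8} 15  {3,4,5,6,7,8} 20
  7 to go: {0,3,4,5,6,7,8} 35  {1,2,4,5,6,7,8} 21  {2,3,4,5,6,7,8} 35
  if 0:h drops first: 56 orders
  if 1:l drops first: 70 orders
heap linearizations: 126

126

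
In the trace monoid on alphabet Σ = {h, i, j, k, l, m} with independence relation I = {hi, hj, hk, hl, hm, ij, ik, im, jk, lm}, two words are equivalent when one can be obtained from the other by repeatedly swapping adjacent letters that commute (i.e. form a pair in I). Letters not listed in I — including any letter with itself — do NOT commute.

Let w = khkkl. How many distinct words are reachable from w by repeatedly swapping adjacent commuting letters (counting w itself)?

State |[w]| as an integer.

0(k) covers ∅
1(h) covers ∅
2(k) covers 0:k
3(k) covers 2:k
4(l) covers 3:k
floor of heap: 0:k, 1:h
completions by unplaced set U, small U first (add the entries for U minus each lowest piece of U):
  |U|=1: {1}:1  {4}:1
  |U|=2: {1,4}:2  {3,4}:1
  |U|=3: {1,3,4}:3  {2,3,4}:1
  start at 0(k): 4
  start at 1(h): 1
sum over floor = 5

5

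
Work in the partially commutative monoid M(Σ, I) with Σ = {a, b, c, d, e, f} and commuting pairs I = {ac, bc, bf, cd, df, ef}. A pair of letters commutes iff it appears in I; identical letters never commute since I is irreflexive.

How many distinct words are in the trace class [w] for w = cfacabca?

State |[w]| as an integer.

#0=c has no predecessor
#1=f depends on [0:c]
#2=a depends on [1:f]
#3=c depends on [1:f]
#4=a depends on [2:a]
#5=b depends on [4:a]
#6=c depends on [3:c]
#7=a depends on [5:b]
sources: [0:c]
N(rest) = Σ N(rest − s) over sources s of rest; N(one piece) = 1:
  size 1 → [6]=1  [7]=1
  size 2 → [3,6]=1  [5,7]=1  [6,7]=2
  size 3 → [3,6,7]=3  [4,5,7]=1  [5,6,7]=3
  size 4 → [2,4,5,7]=1  [3,5,6,7]=6  [4,5,6,7]=4
  size 5 → [2,4,5,6,7]=5  [3,4,5,6,7]=10
  size 6 → [2,3,4,5,6,7]=15
  first=0(c) contributes 15

15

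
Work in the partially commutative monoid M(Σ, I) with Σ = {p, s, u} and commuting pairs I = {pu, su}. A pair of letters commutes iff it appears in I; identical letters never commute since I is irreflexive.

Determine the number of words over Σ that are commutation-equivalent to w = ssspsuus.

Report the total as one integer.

28

0(s) covers ∅
1(s) covers 0:s
2(s) covers 1:s
3(p) covers 2:s
4(s) covers 3:p
5(u) covers ∅
6(u) covers 5:u
7(s) covers 4:s
floor of heap: 0:s, 5:u
completions by unplaced set U, small U first (add the entries for U minus each lowest piece of U):
  |U|=1: {6}:1  {7}:1
  |U|=2: {4,7}:1  {5,6}:1  {6,7}:2
  |U|=3: {3,4,7}:1  {4,6,7}:3  {5,6,7}:3
  |U|=4: {2,3,4,7}:1  {3,4,6,7}:4  {4,5,6,7}:6
  |U|=5: {1,2,3,4,7}:1  {2,3,4,6,7}:5  {3,4,5,6,7}:10
  |U|=6: {0,1,2,3,4,7}:1  {1,2,3,4,6,7}:6  {2,3,4,5,6,7}:15
  start at 0(s): 21
  start at 5(u): 7
sum over floor = 28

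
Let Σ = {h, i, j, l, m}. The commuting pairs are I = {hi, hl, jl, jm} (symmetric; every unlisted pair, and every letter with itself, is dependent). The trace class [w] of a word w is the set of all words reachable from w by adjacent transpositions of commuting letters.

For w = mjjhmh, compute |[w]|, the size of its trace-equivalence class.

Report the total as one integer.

drop 0:m onto floor
drop 1:j onto floor
drop 2:j onto {1:j}
drop 3:h onto {0:m, 2:j}
drop 4:m onto {3:h}
drop 5:h onto {4:m}
ground layer = {0:m, 1:j}
drop-orders for the pieces not yet dropped (sum over which currently-grounded one goes next):
  1 to go: {5} 1
  2 to go: {4,5} 1
  3 to go: {3,4,5} 1
  4 to go: {0,3,4,5} 1  {2,3,4,5} 1
  if 0:m drops first: 1 orders
  if 1:j drops first: 2 orders
heap linearizations: 3

3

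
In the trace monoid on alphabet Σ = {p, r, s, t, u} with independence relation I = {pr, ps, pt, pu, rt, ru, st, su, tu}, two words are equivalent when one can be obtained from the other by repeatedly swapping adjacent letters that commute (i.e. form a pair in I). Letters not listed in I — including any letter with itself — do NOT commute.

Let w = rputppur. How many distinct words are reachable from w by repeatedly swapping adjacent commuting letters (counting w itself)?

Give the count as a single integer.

1680

piece 0:r — minimal
piece 1:p — minimal
piece 2:u — minimal
piece 3:t — minimal
piece 4:p rests on {1:p}
piece 5:p rests on {4:p}
piece 6:u rests on {2:u}
piece 7:r rests on {0:r}
minimal pieces: {0:r, 1:p, 2:u, 3:t}
ways to finish when only these pieces remain (= sum over removing one remaining piece with nothing left below it):
  1 left: {3}→1  {5}→1  {6}→1  {7}→1
  2 left: {0,7}→1  {2,6}→1  {3,5}→2  {3,6}→2  {3,7}→2  {4,5}→1  {5,6}→2  {5,7}→2  {6,7}→2
  3 left: {0,3,7}→3  {0,5,7}→3  {0,6,7}→3  {1,4,5}→1  {2,3,6}→3  {2,5,6}→3  {2,6,7}→3  {3,4,5}→3  {3,5,6}→6  {3,5,7}→6  {3,6,7}→6  {4,5,6}→3  {4,5,7}→3  {5,6,7}→6
  4 left: {0,2,6,7}→6  {0,3,5,7}→12  {0,3,6,7}→12  {0,4,5,7}→6  {0,5,6,7}→12  {1,3,4,5}→4  {1,4,5,6}→4  {1,4,5,7}→4  {2,3,5,6}→12  {2,3,6,7}→12  {2,4,5,6}→6  {2,5,6,7}→12  {3,4,5,6}→12  {3,4,5,7}→12  {3,5,6,7}→24  {4,5,6,7}→12
  5 left: {0,1,4,5,7}→10  {0,2,3,6,7}→30  {0,2,5,6,7}→30  {0,3,4,5,7}→30  {0,3,5,6,7}→60  {0,4,5,6,7}→30  {1,2,4,5,6}→10  {1,3,4,5,6}→20  {1,3,4,5,7}→20  {1,4,5,6,7}→20  {2,3,4,5,6}→30  {2,3,5,6,7}→60  {2,4,5,6,7}→30  {3,4,5,6,7}→60
  6 left: {0,1,3,4,5,7}→60  {0,1,4,5,6,7}→60  {0,2,3,5,6,7}→180  {0,2,4,5,6,7}→90  {0,3,4,5,6,7}→180  {1,2,3,4,5,6}→60  {1,2,4,5,6,7}→60  {1,3,4,5,6,7}→120  {2,3,4,5,6,7}→180
  placing 0:r first → 420 extensions
  placing 1:p first → 630 extensions
  placing 2:u first → 420 extensions
  placing 3:t first → 210 extensions
total linear extensions = 1680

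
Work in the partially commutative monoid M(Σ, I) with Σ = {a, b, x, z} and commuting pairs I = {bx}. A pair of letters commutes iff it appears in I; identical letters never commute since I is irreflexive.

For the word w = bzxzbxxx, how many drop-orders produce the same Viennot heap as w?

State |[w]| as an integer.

4

piece 0:b — minimal
piece 1:z rests on {0:b}
piece 2:x rests on {1:z}
piece 3:z rests on {2:x}
piece 4:b rests on {3:z}
piece 5:x rests on {3:z}
piece 6:x rests on {5:x}
piece 7:x rests on {6:x}
minimal pieces: {0:b}
ways to finish when only these pieces remain (= sum over removing one remaining piece with nothing left below it):
  1 left: {4}→1  {7}→1
  2 left: {4,7}→2  {6,7}→1
  3 left: {4,6,7}→3  {5,6,7}→1
  4 left: {4,5,6,7}→4
  5 left: {3,4,5,6,7}→4
  6 left: {2,3,4,5,6,7}→4
  placing 0:b first → 4 extensions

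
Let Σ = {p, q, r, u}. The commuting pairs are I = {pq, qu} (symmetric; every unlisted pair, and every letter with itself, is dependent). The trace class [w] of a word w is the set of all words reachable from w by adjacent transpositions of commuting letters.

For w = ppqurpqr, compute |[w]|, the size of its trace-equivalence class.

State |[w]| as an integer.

#0=p has no predecessor
#1=p depends on [0:p]
#2=q has no predecessor
#3=u depends on [1:p]
#4=r depends on [2:q, 3:u]
#5=p depends on [4:r]
#6=q depends on [4:r]
#7=r depends on [5:p, 6:q]
sources: [0:p, 2:q]
N(rest) = Σ N(rest − s) over sources s of rest; N(one piece) = 1:
  size 1 → [7]=1
  size 2 → [5,7]=1  [6,7]=1
  size 3 → [5,6,7]=2
  size 4 → [4,5,6,7]=2
  size 5 → [2,4,5,6,7]=2  [3,4,5,6,7]=2
  size 6 → [1,3,4,5,6,7]=2  [2,3,4,5,6,7]=4
  first=0(p) contributes 6
  first=2(q) contributes 2
|[w]| = 8

8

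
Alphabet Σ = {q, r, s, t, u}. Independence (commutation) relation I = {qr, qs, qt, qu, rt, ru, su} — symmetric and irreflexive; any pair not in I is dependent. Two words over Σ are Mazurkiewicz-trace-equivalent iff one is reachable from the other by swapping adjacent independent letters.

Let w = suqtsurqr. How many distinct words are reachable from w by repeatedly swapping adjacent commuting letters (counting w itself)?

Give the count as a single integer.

288

0(s) covers ∅
1(u) covers ∅
2(q) covers ∅
3(t) covers 0:s, 1:u
4(s) covers 3:t
5(u) covers 3:t
6(r) covers 4:s
7(q) covers 2:q
8(r) covers 6:r
floor of heap: 0:s, 1:u, 2:q
completions by unplaced set U, small U first (add the entries for U minus each lowest piece of U):
  |U|=1: {5}:1  {7}:1  {8}:1
  |U|=2: {2,7}:1  {5,7}:2  {5,8}:2  {6,8}:1  {7,8}:2
  |U|=3: {2,5,7}:3  {2,7,8}:3  {4,6,8}:1  {5,6,8}:3  {5,7,8}:6  {6,7,8}:3
  |U|=4: {2,5,7,8}:12  {2,6,7,8}:6  {4,5,6,8}:4  {4,6,7,8}:4  {5,6,7,8}:12
  |U|=5: {2,4,6,7,8}:10  {2,5,6,7,8}:30  {3,4,5,6,8}:4  {4,5,6,7,8}:20
  |U|=6: {0,3,4,5,6,8}:4  {1,3,4,5,6,8}:4  {2,4,5,6,7,8}:60  {3,4,5,6,7,8}:24
  |U|=7: {0,1,3,4,5,6,8}:8  {0,3,4,5,6,7,8}:28  {1,3,4,5,6,7,8}:28  {2,3,4,5,6,7,8}:84
  start at 0(s): 112
  start at 1(u): 112
  start at 2(q): 64
sum over floor = 288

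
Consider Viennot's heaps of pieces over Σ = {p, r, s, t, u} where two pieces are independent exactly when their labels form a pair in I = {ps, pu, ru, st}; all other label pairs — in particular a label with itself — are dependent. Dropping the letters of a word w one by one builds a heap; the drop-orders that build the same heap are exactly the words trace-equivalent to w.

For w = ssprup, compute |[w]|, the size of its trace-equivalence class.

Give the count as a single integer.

0(s) covers ∅
1(s) covers 0:s
2(p) covers ∅
3(r) covers 1:s, 2:p
4(u) covers 1:s
5(p) covers 3:r
floor of heap: 0:s, 2:p
completions by unplaced set U, small U first (add the entries for U minus each lowest piece of U):
  |U|=1: {4}:1  {5}:1
  |U|=2: {3,5}:1  {4,5}:2
  |U|=3: {2,3,5}:1  {3,4,5}:3
  |U|=4: {1,3,4,5}:3  {2,3,4,5}:4
  start at 0(s): 7
  start at 2(p): 3
sum over floor = 10

10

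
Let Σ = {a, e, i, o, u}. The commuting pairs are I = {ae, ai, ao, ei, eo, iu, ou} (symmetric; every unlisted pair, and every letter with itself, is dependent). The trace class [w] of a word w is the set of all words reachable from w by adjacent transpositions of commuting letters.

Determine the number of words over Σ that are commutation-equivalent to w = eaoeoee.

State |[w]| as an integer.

105

#0=e has no predecessor
#1=a has no predecessor
#2=o has no predecessor
#3=e depends on [0:e]
#4=o depends on [2:o]
#5=e depends on [3:e]
#6=e depends on [5:e]
sources: [0:e, 1:a, 2:o]
N(rest) = Σ N(rest − s) over sources s of rest; N(one piece) = 1:
  size 1 → [1]=1  [4]=1  [6]=1
  size 2 → [1,4]=2  [1,6]=2  [2,4]=1  [4,6]=2  [5,6]=1
  size 3 → [1,2,4]=3  [1,4,6]=6  [1,5,6]=3  [2,4,6]=3  [3,5,6]=1  [4,5,6]=3
  size 4 → [0,3,5,6]=1  [1,2,4,6]=12  [1,3,5,6]=4  [1,4,5,6]=12  [2,4,5,6]=6  [3,4,5,6]=4
  size 5 → [0,1,3,5,6]=5  [0,3,4,5,6]=5  [1,2,4,5,6]=30  [1,3,4,5,6]=20  [2,3,4,5,6]=10
  first=0(e) contributes 60
  first=1(a) contributes 15
  first=2(o) contributes 30
|[w]| = 105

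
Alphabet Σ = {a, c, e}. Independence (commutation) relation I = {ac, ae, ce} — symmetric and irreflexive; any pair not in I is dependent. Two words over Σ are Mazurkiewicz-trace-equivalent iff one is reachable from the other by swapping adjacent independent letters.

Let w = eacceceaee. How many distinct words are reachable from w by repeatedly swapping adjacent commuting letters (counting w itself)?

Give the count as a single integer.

piece 0:e — minimal
piece 1:a — minimal
piece 2:c — minimal
piece 3:c rests on {2:c}
piece 4:e rests on {0:e}
piece 5:c rests on {3:c}
piece 6:e rests on {4:e}
piece 7:a rests on {1:a}
piece 8:e rests on {6:e}
piece 9:e rests on {8:e}
minimal pieces: {0:e, 1:a, 2:c}
ways to finish when only these pieces remain (= sum over removing one remaining piece with nothing left below it):
  1 left: {5}→1  {7}→1  {9}→1
  2 left: {1,7}→1  {3,5}→1  {5,7}→2  {5,9}→2  {7,9}→2  {8,9}→1
  3 left: {1,5,7}→3  {1,7,9}→3  {2,3,5}→1  {3,5,7}→3  {3,5,9}→3  {5,7,9}→6  {5,8,9}→3  {6,8,9}→1  {7,8,9}→3
  4 left: {1,3,5,7}→6  {1,5,7,9}→12  {1,7,8,9}→6  {2,3,5,7}→4  {2,3,5,9}→4  {3,5,7,9}→12  {3,5,8,9}→6  {4,6,8,9}→1  {5,6,8,9}→4  {5,7,8,9}→12  {6,7,8,9}→4
  5 left: {0,4,6,8,9}→1  {1,2,3,5,7}→10  {1,3,5,7,9}→30  {1,5,7,8,9}→30  {1,6,7,8,9}→10  {2,3,5,7,9}→20  {2,3,5,8,9}→10  {3,5,6,8,9}→10  {3,5,7,8,9}→30  {4,5,6,8,9}→5  {4,6,7,8,9}→5  {5,6,7,8,9}→20
  6 left: {0,4,5,6,8,9}→6  {0,4,6,7,8,9}→6  {1,2,3,5,7,9}→60  {1,3,5,7,8,9}→90  {1,4,6,7,8,9}→15  {1,5,6,7,8,9}→60  {2,3,5,6,8,9}→20  {2,3,5,7,8,9}→60  {3,4,5,6,8,9}→15  {3,5,6,7,8,9}→60  {4,5,6,7,8,9}→30
  7 left: {0,1,4,6,7,8,9}→21  {0,3,4,5,6,8,9}→21  {0,4,5,6,7,8,9}→42  {1,2,3,5,7,8,9}→210  {1,3,5,6,7,8,9}→210  {1,4,5,6,7,8,9}→105  {2,3,4,5,6,8,9}→35  {2,3,5,6,7,8,9}→140  {3,4,5,6,7,8,9}→105
  8 left: {0,1,4,5,6,7,8,9}→168  {0,2,3,4,5,6,8,9}→56  {0,3,4,5,6,7,8,9}→168  {1,2,3,5,6,7,8,9}→560  {1,3,4,5,6,7,8,9}→420  {2,3,4,5,6,7,8,9}→280
  placing 0:e first → 1260 extensions
  placing 1:a first → 504 extensions
  placing 2:c first → 756 extensions
total linear extensions = 2520

2520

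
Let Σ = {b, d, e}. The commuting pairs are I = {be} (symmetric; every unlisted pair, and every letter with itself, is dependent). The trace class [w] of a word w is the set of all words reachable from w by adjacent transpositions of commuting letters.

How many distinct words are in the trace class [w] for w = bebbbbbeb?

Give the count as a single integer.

36

#0=b has no predecessor
#1=e has no predecessor
#2=b depends on [0:b]
#3=b depends on [2:b]
#4=b depends on [3:b]
#5=b depends on [4:b]
#6=b depends on [5:b]
#7=e depends on [1:e]
#8=b depends on [6:b]
sources: [0:b, 1:e]
N(rest) = Σ N(rest − s) over sources s of rest; N(one piece) = 1:
  size 1 → [7]=1  [8]=1
  size 2 → [1,7]=1  [6,8]=1  [7,8]=2
  size 3 → [1,7,8]=3  [5,6,8]=1  [6,7,8]=3
  size 4 → [1,6,7,8]=6  [4,5,6,8]=1  [5,6,7,8]=4
  size 5 → [1,5,6,7,8]=10  [3,4,5,6,8]=1  [4,5,6,7,8]=5
  size 6 → [1,4,5,6,7,8]=15  [2,3,4,5,6,8]=1  [3,4,5,6,7,8]=6
  size 7 → [0,2,3,4,5,6,8]=1  [1,3,4,5,6,7,8]=21  [2,3,4,5,6,7,8]=7
  first=0(b) contributes 28
  first=1(e) contributes 8
|[w]| = 36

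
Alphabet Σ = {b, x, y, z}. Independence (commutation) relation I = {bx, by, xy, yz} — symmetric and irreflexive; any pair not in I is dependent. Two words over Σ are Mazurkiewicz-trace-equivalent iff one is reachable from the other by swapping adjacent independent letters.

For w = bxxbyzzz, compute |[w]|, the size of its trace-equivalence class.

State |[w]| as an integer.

48

#0=b has no predecessor
#1=x has no predecessor
#2=x depends on [1:x]
#3=b depends on [0:b]
#4=y has no predecessor
#5=z depends on [2:x, 3:b]
#6=z depends on [5:z]
#7=z depends on [6:z]
sources: [0:b, 1:x, 4:y]
N(rest) = Σ N(rest − s) over sources s of rest; N(one piece) = 1:
  size 1 → [4]=1  [7]=1
  size 2 → [4,7]=2  [6,7]=1
  size 3 → [4,6,7]=3  [5,6,7]=1
  size 4 → [2,5,6,7]=1  [3,5,6,7]=1  [4,5,6,7]=4
  size 5 → [0,3,5,6,7]=1  [1,2,5,6,7]=1  [2,3,5,6,7]=2  [2,4,5,6,7]=5  [3,4,5,6,7]=5
  size 6 → [0,2,3,5,6,7]=3  [0,3,4,5,6,7]=6  [1,2,3,5,6,7]=3  [1,2,4,5,6,7]=6  [2,3,4,5,6,7]=12
  first=0(b) contributes 21
  first=1(x) contributes 21
  first=4(y) contributes 6
|[w]| = 48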